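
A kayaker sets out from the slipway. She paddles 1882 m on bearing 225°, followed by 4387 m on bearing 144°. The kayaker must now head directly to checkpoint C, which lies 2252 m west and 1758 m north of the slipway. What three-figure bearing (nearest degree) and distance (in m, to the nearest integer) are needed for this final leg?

332°, 7504 m

Leg 1 (225°, 1882 m): east 1882 sin 225° = -1330.77, north 1882 cos 225° = -1330.77
Leg 2 (144°, 4387 m): east 4387 sin 144° = 2578.61, north 4387 cos 144° = -3549.16
Current position: (1247.84, -4879.93). Target: (-2252, 1758). Remaining: Δeast = -3499.84, Δnorth = 6637.93.
Bearing = atan2(-3499.84, 6637.93) mod 360° = 332.20°; distance = √((-3499.84)² + (6637.93)²) = 7504.067 m.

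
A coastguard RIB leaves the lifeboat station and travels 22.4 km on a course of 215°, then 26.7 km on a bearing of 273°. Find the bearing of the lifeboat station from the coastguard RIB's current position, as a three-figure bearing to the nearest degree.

067°

Leg 1 (215°, 22.4 km): east 22.4 sin 215° = -12.85, north 22.4 cos 215° = -18.35
Leg 2 (273°, 26.7 km): east 26.7 sin 273° = -26.66, north 26.7 cos 273° = 1.40
Net displacement: -39.51 east, -16.95 north. Direction back to start is (39.51, 16.95): bearing = atan2(39.51, 16.95) mod 360° = 66.78° ≈ 067°.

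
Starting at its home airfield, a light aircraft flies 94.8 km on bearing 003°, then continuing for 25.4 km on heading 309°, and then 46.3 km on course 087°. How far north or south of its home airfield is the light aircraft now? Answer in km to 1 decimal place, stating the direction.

Leg 1 (003°, 94.8 km): east 94.8 sin 3° = 4.96, north 94.8 cos 3° = 94.67
Leg 2 (309°, 25.4 km): east 25.4 sin 309° = -19.74, north 25.4 cos 309° = 15.98
Leg 3 (087°, 46.3 km): east 46.3 sin 87° = 46.24, north 46.3 cos 87° = 2.42
Net north component: 113.08 km.

113.1 km north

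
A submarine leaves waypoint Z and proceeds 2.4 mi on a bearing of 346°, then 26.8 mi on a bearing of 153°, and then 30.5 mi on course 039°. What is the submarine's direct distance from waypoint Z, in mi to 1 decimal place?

Leg 1 (346°, 2.4 mi): east 2.4 sin 346° = -0.58, north 2.4 cos 346° = 2.33
Leg 2 (153°, 26.8 mi): east 26.8 sin 153° = 12.17, north 26.8 cos 153° = -23.88
Leg 3 (039°, 30.5 mi): east 30.5 sin 39° = 19.19, north 30.5 cos 39° = 23.70
Net: 30.78 east, 2.15 north. Distance = √((30.78)² + (2.15)²) = 30.856 mi.

30.9 mi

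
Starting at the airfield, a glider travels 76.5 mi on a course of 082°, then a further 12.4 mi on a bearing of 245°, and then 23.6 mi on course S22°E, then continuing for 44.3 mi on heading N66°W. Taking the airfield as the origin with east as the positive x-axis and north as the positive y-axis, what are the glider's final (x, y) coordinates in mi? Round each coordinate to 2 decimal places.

(32.89, 1.54)

Leg 1 (082°, 76.5 mi): east 76.5 sin 82° = 75.76, north 76.5 cos 82° = 10.65
Leg 2 (245°, 12.4 mi): east 12.4 sin 245° = -11.24, north 12.4 cos 245° = -5.24
Leg 3 (S22°E, 23.6 mi): east 23.6 sin 158° = 8.84, north 23.6 cos 158° = -21.88
Leg 4 (N66°W, 44.3 mi): east 44.3 sin 294° = -40.47, north 44.3 cos 294° = 18.02
Summing: 32.89 mi east, 1.54 mi north → (32.89, 1.54).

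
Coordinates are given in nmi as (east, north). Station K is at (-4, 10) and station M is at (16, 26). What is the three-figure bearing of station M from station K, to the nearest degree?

051°

Δeast = 16 − -4 = 20.00; Δnorth = 26 − 10 = 16.00.
Bearing = atan2(Δeast, Δnorth) mod 360° = 51.34° ≈ 051°.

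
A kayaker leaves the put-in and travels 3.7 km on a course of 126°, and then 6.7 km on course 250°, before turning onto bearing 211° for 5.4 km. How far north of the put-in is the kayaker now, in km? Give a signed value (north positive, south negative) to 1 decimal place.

-9.1 km

Leg 1 (126°, 3.7 km): east 3.7 sin 126° = 2.99, north 3.7 cos 126° = -2.17
Leg 2 (250°, 6.7 km): east 6.7 sin 250° = -6.30, north 6.7 cos 250° = -2.29
Leg 3 (211°, 5.4 km): east 5.4 sin 211° = -2.78, north 5.4 cos 211° = -4.63
Net north component: -9.10 km.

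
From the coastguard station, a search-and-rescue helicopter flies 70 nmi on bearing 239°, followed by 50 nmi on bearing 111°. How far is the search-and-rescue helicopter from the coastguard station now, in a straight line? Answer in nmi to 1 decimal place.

Leg 1 (239°, 70 nmi): east 70 sin 239° = -60.00, north 70 cos 239° = -36.05
Leg 2 (111°, 50 nmi): east 50 sin 111° = 46.68, north 50 cos 111° = -17.92
Net: -13.32 east, -53.97 north. Distance = √((-13.32)² + (-53.97)²) = 55.591 nmi.

55.6 nmi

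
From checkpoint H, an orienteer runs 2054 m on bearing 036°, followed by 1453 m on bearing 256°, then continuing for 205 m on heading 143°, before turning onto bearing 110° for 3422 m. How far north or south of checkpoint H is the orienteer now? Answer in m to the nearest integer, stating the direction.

24 m south

Leg 1 (036°, 2054 m): east 2054 sin 36° = 1207.31, north 2054 cos 36° = 1661.72
Leg 2 (256°, 1453 m): east 1453 sin 256° = -1409.84, north 1453 cos 256° = -351.51
Leg 3 (143°, 205 m): east 205 sin 143° = 123.37, north 205 cos 143° = -163.72
Leg 4 (110°, 3422 m): east 3422 sin 110° = 3215.63, north 3422 cos 110° = -1170.39
Net north component: -23.90 m.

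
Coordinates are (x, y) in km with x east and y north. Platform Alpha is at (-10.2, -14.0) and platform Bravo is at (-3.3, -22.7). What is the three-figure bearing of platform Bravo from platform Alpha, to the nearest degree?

142°

Δeast = -3.3 − -10.2 = 6.90; Δnorth = -22.7 − -14.0 = -8.70.
Bearing = atan2(Δeast, Δnorth) mod 360° = 141.58° ≈ 142°.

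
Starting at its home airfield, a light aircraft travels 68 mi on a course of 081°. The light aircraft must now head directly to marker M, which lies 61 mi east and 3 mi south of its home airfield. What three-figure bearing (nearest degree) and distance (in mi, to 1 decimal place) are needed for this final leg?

204°, 15.0 mi

Leg 1 (081°, 68 mi): east 68 sin 81° = 67.16, north 68 cos 81° = 10.64
Current position: (67.16, 10.64). Target: (61, -3). Remaining: Δeast = -6.16, Δnorth = -13.64.
Bearing = atan2(-6.16, -13.64) mod 360° = 204.32°; distance = √((-6.16)² + (-13.64)²) = 14.965 mi.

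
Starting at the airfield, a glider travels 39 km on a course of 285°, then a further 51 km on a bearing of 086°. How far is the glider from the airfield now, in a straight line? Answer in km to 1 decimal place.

19.0 km

Leg 1 (285°, 39 km): east 39 sin 285° = -37.67, north 39 cos 285° = 10.09
Leg 2 (086°, 51 km): east 51 sin 86° = 50.88, north 51 cos 86° = 3.56
Net: 13.20 east, 13.65 north. Distance = √((13.20)² + (13.65)²) = 18.993 km.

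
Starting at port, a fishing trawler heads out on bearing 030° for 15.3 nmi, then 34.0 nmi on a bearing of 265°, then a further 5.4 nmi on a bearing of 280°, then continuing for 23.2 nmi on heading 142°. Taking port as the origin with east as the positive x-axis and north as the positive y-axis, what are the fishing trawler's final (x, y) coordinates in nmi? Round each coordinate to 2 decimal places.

Leg 1 (030°, 15.3 nmi): east 15.3 sin 30° = 7.65, north 15.3 cos 30° = 13.25
Leg 2 (265°, 34.0 nmi): east 34.0 sin 265° = -33.87, north 34.0 cos 265° = -2.96
Leg 3 (280°, 5.4 nmi): east 5.4 sin 280° = -5.32, north 5.4 cos 280° = 0.94
Leg 4 (142°, 23.2 nmi): east 23.2 sin 142° = 14.28, north 23.2 cos 142° = -18.28
Summing: -17.26 nmi east, -7.06 nmi north → (-17.26, -7.06).

(-17.26, -7.06)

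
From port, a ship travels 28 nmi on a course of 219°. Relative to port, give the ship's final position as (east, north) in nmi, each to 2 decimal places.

(-17.62, -21.76)

Leg 1 (219°, 28 nmi): east 28 sin 219° = -17.62, north 28 cos 219° = -21.76
Summing: -17.62 nmi east, -21.76 nmi north → (-17.62, -21.76).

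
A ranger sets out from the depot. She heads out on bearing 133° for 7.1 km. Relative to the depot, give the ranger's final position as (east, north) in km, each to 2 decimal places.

Leg 1 (133°, 7.1 km): east 7.1 sin 133° = 5.19, north 7.1 cos 133° = -4.84
Summing: 5.19 km east, -4.84 km north → (5.19, -4.84).

(5.19, -4.84)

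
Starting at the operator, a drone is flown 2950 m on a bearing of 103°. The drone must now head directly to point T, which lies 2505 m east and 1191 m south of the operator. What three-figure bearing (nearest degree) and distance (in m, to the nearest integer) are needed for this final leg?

Leg 1 (103°, 2950 m): east 2950 sin 103° = 2874.39, north 2950 cos 103° = -663.61
Current position: (2874.39, -663.61). Target: (2505, -1191). Remaining: Δeast = -369.39, Δnorth = -527.39.
Bearing = atan2(-369.39, -527.39) mod 360° = 215.01°; distance = √((-369.39)² + (-527.39)²) = 643.891 m.

215°, 644 m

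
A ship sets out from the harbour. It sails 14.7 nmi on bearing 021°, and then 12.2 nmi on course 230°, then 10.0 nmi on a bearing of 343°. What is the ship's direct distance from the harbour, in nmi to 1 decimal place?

Leg 1 (021°, 14.7 nmi): east 14.7 sin 21° = 5.27, north 14.7 cos 21° = 13.72
Leg 2 (230°, 12.2 nmi): east 12.2 sin 230° = -9.35, north 12.2 cos 230° = -7.84
Leg 3 (343°, 10.0 nmi): east 10.0 sin 343° = -2.92, north 10.0 cos 343° = 9.56
Net: -7.00 east, 15.44 north. Distance = √((-7.00)² + (15.44)²) = 16.958 nmi.

17.0 nmi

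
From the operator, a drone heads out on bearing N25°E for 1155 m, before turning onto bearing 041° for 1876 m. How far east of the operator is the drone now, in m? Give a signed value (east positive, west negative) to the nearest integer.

Leg 1 (N25°E, 1155 m): east 1155 sin 25° = 488.12, north 1155 cos 25° = 1046.79
Leg 2 (041°, 1876 m): east 1876 sin 41° = 1230.77, north 1876 cos 41° = 1415.84
Net east component: 1718.89 m.

1719 m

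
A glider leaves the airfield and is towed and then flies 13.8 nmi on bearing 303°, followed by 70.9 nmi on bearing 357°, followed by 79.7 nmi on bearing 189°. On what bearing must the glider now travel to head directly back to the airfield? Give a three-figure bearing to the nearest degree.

089°

Leg 1 (303°, 13.8 nmi): east 13.8 sin 303° = -11.57, north 13.8 cos 303° = 7.52
Leg 2 (357°, 70.9 nmi): east 70.9 sin 357° = -3.71, north 70.9 cos 357° = 70.80
Leg 3 (189°, 79.7 nmi): east 79.7 sin 189° = -12.47, north 79.7 cos 189° = -78.72
Net displacement: -27.75 east, -0.40 north. Direction back to start is (27.75, 0.40): bearing = atan2(27.75, 0.40) mod 360° = 89.17° ≈ 089°.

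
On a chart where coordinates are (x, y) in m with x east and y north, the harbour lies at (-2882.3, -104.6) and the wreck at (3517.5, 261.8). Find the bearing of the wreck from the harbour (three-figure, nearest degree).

Δeast = 3517.5 − -2882.3 = 6399.80; Δnorth = 261.8 − -104.6 = 366.40.
Bearing = atan2(Δeast, Δnorth) mod 360° = 86.72° ≈ 087°.

087°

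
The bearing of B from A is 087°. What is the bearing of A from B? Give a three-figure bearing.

Back-bearing = 087° + 180° = 267°.

267°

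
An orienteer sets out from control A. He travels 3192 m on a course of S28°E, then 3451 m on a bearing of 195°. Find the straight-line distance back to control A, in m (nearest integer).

Leg 1 (S28°E, 3192 m): east 3192 sin 152° = 1498.55, north 3192 cos 152° = -2818.37
Leg 2 (195°, 3451 m): east 3451 sin 195° = -893.18, north 3451 cos 195° = -3333.41
Net: 605.37 east, -6151.78 north. Distance = √((605.37)² + (-6151.78)²) = 6181.493 m.

6181 m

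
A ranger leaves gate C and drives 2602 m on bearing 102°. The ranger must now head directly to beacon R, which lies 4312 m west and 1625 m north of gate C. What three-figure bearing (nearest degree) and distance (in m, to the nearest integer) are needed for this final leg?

Leg 1 (102°, 2602 m): east 2602 sin 102° = 2545.14, north 2602 cos 102° = -540.99
Current position: (2545.14, -540.99). Target: (-4312, 1625). Remaining: Δeast = -6857.14, Δnorth = 2165.99.
Bearing = atan2(-6857.14, 2165.99) mod 360° = 287.53°; distance = √((-6857.14)² + (2165.99)²) = 7191.096 m.

288°, 7191 m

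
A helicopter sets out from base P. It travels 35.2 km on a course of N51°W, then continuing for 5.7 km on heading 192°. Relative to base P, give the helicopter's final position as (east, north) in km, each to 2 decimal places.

(-28.54, 16.58)

Leg 1 (N51°W, 35.2 km): east 35.2 sin 309° = -27.36, north 35.2 cos 309° = 22.15
Leg 2 (192°, 5.7 km): east 5.7 sin 192° = -1.19, north 5.7 cos 192° = -5.58
Summing: -28.54 km east, 16.58 km north → (-28.54, 16.58).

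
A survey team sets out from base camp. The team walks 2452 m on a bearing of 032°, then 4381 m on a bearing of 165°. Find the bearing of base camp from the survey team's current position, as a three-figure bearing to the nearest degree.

311°

Leg 1 (032°, 2452 m): east 2452 sin 32° = 1299.36, north 2452 cos 32° = 2079.41
Leg 2 (165°, 4381 m): east 4381 sin 165° = 1133.89, north 4381 cos 165° = -4231.72
Net displacement: 2433.25 east, -2152.31 north. Direction back to start is (-2433.25, 2152.31): bearing = atan2(-2433.25, 2152.31) mod 360° = 311.49° ≈ 311°.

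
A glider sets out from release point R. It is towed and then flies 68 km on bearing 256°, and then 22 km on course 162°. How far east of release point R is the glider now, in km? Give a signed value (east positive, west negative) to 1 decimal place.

Leg 1 (256°, 68 km): east 68 sin 256° = -65.98, north 68 cos 256° = -16.45
Leg 2 (162°, 22 km): east 22 sin 162° = 6.80, north 22 cos 162° = -20.92
Net east component: -59.18 km.

-59.2 km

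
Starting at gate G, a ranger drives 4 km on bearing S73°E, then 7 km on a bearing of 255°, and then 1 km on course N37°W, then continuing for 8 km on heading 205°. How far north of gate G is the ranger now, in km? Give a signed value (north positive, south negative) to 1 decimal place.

Leg 1 (S73°E, 4 km): east 4 sin 107° = 3.83, north 4 cos 107° = -1.17
Leg 2 (255°, 7 km): east 7 sin 255° = -6.76, north 7 cos 255° = -1.81
Leg 3 (N37°W, 1 km): east 1 sin 323° = -0.60, north 1 cos 323° = 0.80
Leg 4 (205°, 8 km): east 8 sin 205° = -3.38, north 8 cos 205° = -7.25
Net north component: -9.43 km.

-9.4 km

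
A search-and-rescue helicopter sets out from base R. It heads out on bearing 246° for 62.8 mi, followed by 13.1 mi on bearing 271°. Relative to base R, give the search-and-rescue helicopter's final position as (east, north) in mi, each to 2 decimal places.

(-70.47, -25.31)

Leg 1 (246°, 62.8 mi): east 62.8 sin 246° = -57.37, north 62.8 cos 246° = -25.54
Leg 2 (271°, 13.1 mi): east 13.1 sin 271° = -13.10, north 13.1 cos 271° = 0.23
Summing: -70.47 mi east, -25.31 mi north → (-70.47, -25.31).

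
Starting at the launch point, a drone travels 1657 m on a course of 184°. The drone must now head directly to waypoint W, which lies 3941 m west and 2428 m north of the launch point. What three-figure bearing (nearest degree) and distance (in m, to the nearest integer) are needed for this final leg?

Leg 1 (184°, 1657 m): east 1657 sin 184° = -115.59, north 1657 cos 184° = -1652.96
Current position: (-115.59, -1652.96). Target: (-3941, 2428). Remaining: Δeast = -3825.41, Δnorth = 4080.96.
Bearing = atan2(-3825.41, 4080.96) mod 360° = 316.85°; distance = √((-3825.41)² + (4080.96)²) = 5593.572 m.

317°, 5594 m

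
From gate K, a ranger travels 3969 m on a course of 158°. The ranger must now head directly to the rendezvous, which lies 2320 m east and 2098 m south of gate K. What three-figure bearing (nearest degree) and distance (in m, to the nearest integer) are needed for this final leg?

028°, 1788 m

Leg 1 (158°, 3969 m): east 3969 sin 158° = 1486.81, north 3969 cos 158° = -3679.99
Current position: (1486.81, -3679.99). Target: (2320, -2098). Remaining: Δeast = 833.19, Δnorth = 1581.99.
Bearing = atan2(833.19, 1581.99) mod 360° = 27.77°; distance = √((833.19)² + (1581.99)²) = 1787.988 m.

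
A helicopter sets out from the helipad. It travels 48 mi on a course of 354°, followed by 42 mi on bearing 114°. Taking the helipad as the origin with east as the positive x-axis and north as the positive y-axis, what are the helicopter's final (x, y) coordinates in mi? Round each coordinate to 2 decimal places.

Leg 1 (354°, 48 mi): east 48 sin 354° = -5.02, north 48 cos 354° = 47.74
Leg 2 (114°, 42 mi): east 42 sin 114° = 38.37, north 42 cos 114° = -17.08
Summing: 33.35 mi east, 30.65 mi north → (33.35, 30.65).

(33.35, 30.65)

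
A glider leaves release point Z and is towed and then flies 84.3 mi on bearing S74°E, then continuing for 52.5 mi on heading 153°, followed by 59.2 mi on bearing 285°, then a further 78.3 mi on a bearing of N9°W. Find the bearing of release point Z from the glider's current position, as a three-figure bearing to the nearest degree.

Leg 1 (S74°E, 84.3 mi): east 84.3 sin 106° = 81.03, north 84.3 cos 106° = -23.24
Leg 2 (153°, 52.5 mi): east 52.5 sin 153° = 23.83, north 52.5 cos 153° = -46.78
Leg 3 (285°, 59.2 mi): east 59.2 sin 285° = -57.18, north 59.2 cos 285° = 15.32
Leg 4 (N9°W, 78.3 mi): east 78.3 sin 351° = -12.25, north 78.3 cos 351° = 77.34
Net displacement: 35.44 east, 22.64 north. Direction back to start is (-35.44, -22.64): bearing = atan2(-35.44, -22.64) mod 360° = 237.42° ≈ 237°.

237°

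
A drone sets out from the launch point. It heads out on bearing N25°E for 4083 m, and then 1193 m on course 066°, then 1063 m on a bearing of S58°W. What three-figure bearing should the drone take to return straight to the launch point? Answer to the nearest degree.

208°

Leg 1 (N25°E, 4083 m): east 4083 sin 25° = 1725.55, north 4083 cos 25° = 3700.45
Leg 2 (066°, 1193 m): east 1193 sin 66° = 1089.86, north 1193 cos 66° = 485.24
Leg 3 (S58°W, 1063 m): east 1063 sin 238° = -901.48, north 1063 cos 238° = -563.30
Net displacement: 1913.93 east, 3622.39 north. Direction back to start is (-1913.93, -3622.39): bearing = atan2(-1913.93, -3622.39) mod 360° = 207.85° ≈ 208°.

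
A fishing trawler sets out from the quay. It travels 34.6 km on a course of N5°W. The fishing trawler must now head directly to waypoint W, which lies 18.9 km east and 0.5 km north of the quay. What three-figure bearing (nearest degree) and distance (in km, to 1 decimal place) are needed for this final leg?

Leg 1 (N5°W, 34.6 km): east 34.6 sin 355° = -3.02, north 34.6 cos 355° = 34.47
Current position: (-3.02, 34.47). Target: (18.9, 0.5). Remaining: Δeast = 21.92, Δnorth = -33.97.
Bearing = atan2(21.92, -33.97) mod 360° = 147.17°; distance = √((21.92)² + (-33.97)²) = 40.425 km.

147°, 40.4 km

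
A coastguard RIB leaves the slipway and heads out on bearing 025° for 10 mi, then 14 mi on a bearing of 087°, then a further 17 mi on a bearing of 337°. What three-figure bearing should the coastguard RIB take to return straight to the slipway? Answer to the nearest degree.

Leg 1 (025°, 10 mi): east 10 sin 25° = 4.23, north 10 cos 25° = 9.06
Leg 2 (087°, 14 mi): east 14 sin 87° = 13.98, north 14 cos 87° = 0.73
Leg 3 (337°, 17 mi): east 17 sin 337° = -6.64, north 17 cos 337° = 15.65
Net displacement: 11.56 east, 25.44 north. Direction back to start is (-11.56, -25.44): bearing = atan2(-11.56, -25.44) mod 360° = 204.44° ≈ 204°.

204°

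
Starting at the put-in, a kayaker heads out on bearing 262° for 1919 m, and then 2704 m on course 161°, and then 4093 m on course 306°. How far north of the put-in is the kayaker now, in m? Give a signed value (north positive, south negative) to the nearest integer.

-418 m

Leg 1 (262°, 1919 m): east 1919 sin 262° = -1900.32, north 1919 cos 262° = -267.07
Leg 2 (161°, 2704 m): east 2704 sin 161° = 880.34, north 2704 cos 161° = -2556.68
Leg 3 (306°, 4093 m): east 4093 sin 306° = -3311.31, north 4093 cos 306° = 2405.81
Net north component: -417.95 m.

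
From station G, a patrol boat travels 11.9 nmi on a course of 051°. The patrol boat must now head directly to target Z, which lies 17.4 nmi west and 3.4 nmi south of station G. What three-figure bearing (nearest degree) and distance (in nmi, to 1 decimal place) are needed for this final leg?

Leg 1 (051°, 11.9 nmi): east 11.9 sin 51° = 9.25, north 11.9 cos 51° = 7.49
Current position: (9.25, 7.49). Target: (-17.4, -3.4). Remaining: Δeast = -26.65, Δnorth = -10.89.
Bearing = atan2(-26.65, -10.89) mod 360° = 247.77°; distance = √((-26.65)² + (-10.89)²) = 28.787 nmi.

248°, 28.8 nmi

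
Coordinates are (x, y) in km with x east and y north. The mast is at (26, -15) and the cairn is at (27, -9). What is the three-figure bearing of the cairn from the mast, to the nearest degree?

009°

Δeast = 27 − 26 = 1.00; Δnorth = -9 − -15 = 6.00.
Bearing = atan2(Δeast, Δnorth) mod 360° = 9.46° ≈ 009°.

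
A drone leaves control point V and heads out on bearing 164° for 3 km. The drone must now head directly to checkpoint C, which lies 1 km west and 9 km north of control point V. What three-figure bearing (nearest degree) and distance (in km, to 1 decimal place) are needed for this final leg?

351°, 12.0 km

Leg 1 (164°, 3 km): east 3 sin 164° = 0.83, north 3 cos 164° = -2.88
Current position: (0.83, -2.88). Target: (-1, 9). Remaining: Δeast = -1.83, Δnorth = 11.88.
Bearing = atan2(-1.83, 11.88) mod 360° = 351.26°; distance = √((-1.83)² + (11.88)²) = 12.023 km.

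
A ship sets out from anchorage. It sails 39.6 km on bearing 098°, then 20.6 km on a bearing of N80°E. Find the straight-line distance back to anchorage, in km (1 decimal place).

59.5 km

Leg 1 (098°, 39.6 km): east 39.6 sin 98° = 39.21, north 39.6 cos 98° = -5.51
Leg 2 (N80°E, 20.6 km): east 20.6 sin 80° = 20.29, north 20.6 cos 80° = 3.58
Net: 59.50 east, -1.93 north. Distance = √((59.50)² + (-1.93)²) = 59.533 km.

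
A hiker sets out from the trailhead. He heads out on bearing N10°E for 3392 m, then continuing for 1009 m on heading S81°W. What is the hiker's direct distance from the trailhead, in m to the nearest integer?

3209 m

Leg 1 (N10°E, 3392 m): east 3392 sin 10° = 589.01, north 3392 cos 10° = 3340.47
Leg 2 (S81°W, 1009 m): east 1009 sin 261° = -996.58, north 1009 cos 261° = -157.84
Net: -407.56 east, 3182.63 north. Distance = √((-407.56)² + (3182.63)²) = 3208.615 m.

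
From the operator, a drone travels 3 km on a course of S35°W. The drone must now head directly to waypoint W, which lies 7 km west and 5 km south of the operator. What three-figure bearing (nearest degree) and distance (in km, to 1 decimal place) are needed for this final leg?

244°, 5.9 km

Leg 1 (S35°W, 3 km): east 3 sin 215° = -1.72, north 3 cos 215° = -2.46
Current position: (-1.72, -2.46). Target: (-7, -5). Remaining: Δeast = -5.28, Δnorth = -2.54.
Bearing = atan2(-5.28, -2.54) mod 360° = 244.28°; distance = √((-5.28)² + (-2.54)²) = 5.860 km.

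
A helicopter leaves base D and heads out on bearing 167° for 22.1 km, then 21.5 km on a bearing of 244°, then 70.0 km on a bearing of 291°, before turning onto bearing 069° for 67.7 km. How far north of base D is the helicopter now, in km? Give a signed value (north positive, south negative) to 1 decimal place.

Leg 1 (167°, 22.1 km): east 22.1 sin 167° = 4.97, north 22.1 cos 167° = -21.53
Leg 2 (244°, 21.5 km): east 21.5 sin 244° = -19.32, north 21.5 cos 244° = -9.42
Leg 3 (291°, 70.0 km): east 70.0 sin 291° = -65.35, north 70.0 cos 291° = 25.09
Leg 4 (069°, 67.7 km): east 67.7 sin 69° = 63.20, north 67.7 cos 69° = 24.26
Net north component: 18.39 km.

18.4 km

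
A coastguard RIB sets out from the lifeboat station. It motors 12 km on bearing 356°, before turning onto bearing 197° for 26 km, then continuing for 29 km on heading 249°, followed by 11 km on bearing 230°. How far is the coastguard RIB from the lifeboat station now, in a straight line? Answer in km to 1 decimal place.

Leg 1 (356°, 12 km): east 12 sin 356° = -0.84, north 12 cos 356° = 11.97
Leg 2 (197°, 26 km): east 26 sin 197° = -7.60, north 26 cos 197° = -24.86
Leg 3 (249°, 29 km): east 29 sin 249° = -27.07, north 29 cos 249° = -10.39
Leg 4 (230°, 11 km): east 11 sin 230° = -8.43, north 11 cos 230° = -7.07
Net: -43.94 east, -30.36 north. Distance = √((-43.94)² + (-30.36)²) = 53.406 km.

53.4 km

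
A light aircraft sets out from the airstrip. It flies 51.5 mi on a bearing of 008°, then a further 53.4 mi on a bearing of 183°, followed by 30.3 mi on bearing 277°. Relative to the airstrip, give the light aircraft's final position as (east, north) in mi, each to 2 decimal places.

(-25.70, 1.36)

Leg 1 (008°, 51.5 mi): east 51.5 sin 8° = 7.17, north 51.5 cos 8° = 51.00
Leg 2 (183°, 53.4 mi): east 53.4 sin 183° = -2.79, north 53.4 cos 183° = -53.33
Leg 3 (277°, 30.3 mi): east 30.3 sin 277° = -30.07, north 30.3 cos 277° = 3.69
Summing: -25.70 mi east, 1.36 mi north → (-25.70, 1.36).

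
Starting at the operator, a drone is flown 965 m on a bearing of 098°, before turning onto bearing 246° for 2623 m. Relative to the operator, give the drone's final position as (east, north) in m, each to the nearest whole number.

Leg 1 (098°, 965 m): east 965 sin 98° = 955.61, north 965 cos 98° = -134.30
Leg 2 (246°, 2623 m): east 2623 sin 246° = -2396.23, north 2623 cos 246° = -1066.87
Summing: -1440.62 m east, -1201.17 m north → (-1441, -1201).

(-1441, -1201)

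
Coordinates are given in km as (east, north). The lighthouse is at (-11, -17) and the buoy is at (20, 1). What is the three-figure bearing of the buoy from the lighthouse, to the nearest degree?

Δeast = 20 − -11 = 31.00; Δnorth = 1 − -17 = 18.00.
Bearing = atan2(Δeast, Δnorth) mod 360° = 59.86° ≈ 060°.

060°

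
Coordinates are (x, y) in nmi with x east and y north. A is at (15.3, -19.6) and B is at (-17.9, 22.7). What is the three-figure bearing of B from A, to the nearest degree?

Δeast = -17.9 − 15.3 = -33.20; Δnorth = 22.7 − -19.6 = 42.30.
Bearing = atan2(Δeast, Δnorth) mod 360° = 321.87° ≈ 322°.

322°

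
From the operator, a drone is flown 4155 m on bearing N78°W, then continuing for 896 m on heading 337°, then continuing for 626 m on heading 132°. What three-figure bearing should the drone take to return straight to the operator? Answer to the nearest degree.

108°

Leg 1 (N78°W, 4155 m): east 4155 sin 282° = -4064.20, north 4155 cos 282° = 863.87
Leg 2 (337°, 896 m): east 896 sin 337° = -350.10, north 896 cos 337° = 824.77
Leg 3 (132°, 626 m): east 626 sin 132° = 465.21, north 626 cos 132° = -418.88
Net displacement: -3949.09 east, 1269.77 north. Direction back to start is (3949.09, -1269.77): bearing = atan2(3949.09, -1269.77) mod 360° = 107.82° ≈ 108°.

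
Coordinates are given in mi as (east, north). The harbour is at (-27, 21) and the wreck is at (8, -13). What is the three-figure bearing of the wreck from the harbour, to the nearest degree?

134°

Δeast = 8 − -27 = 35.00; Δnorth = -13 − 21 = -34.00.
Bearing = atan2(Δeast, Δnorth) mod 360° = 134.17° ≈ 134°.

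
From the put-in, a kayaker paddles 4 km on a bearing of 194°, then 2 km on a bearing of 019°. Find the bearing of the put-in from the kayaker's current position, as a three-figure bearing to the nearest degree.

Leg 1 (194°, 4 km): east 4 sin 194° = -0.97, north 4 cos 194° = -3.88
Leg 2 (019°, 2 km): east 2 sin 19° = 0.65, north 2 cos 19° = 1.89
Net displacement: -0.32 east, -1.99 north. Direction back to start is (0.32, 1.99): bearing = atan2(0.32, 1.99) mod 360° = 9.04° ≈ 009°.

009°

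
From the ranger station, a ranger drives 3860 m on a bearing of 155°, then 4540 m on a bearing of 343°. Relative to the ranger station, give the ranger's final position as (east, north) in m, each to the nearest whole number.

Leg 1 (155°, 3860 m): east 3860 sin 155° = 1631.31, north 3860 cos 155° = -3498.35
Leg 2 (343°, 4540 m): east 4540 sin 343° = -1327.37, north 4540 cos 343° = 4341.62
Summing: 303.94 m east, 843.28 m north → (304, 843).

(304, 843)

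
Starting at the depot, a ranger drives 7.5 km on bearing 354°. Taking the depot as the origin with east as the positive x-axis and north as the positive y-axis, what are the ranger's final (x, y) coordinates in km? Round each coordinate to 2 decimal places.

(-0.78, 7.46)

Leg 1 (354°, 7.5 km): east 7.5 sin 354° = -0.78, north 7.5 cos 354° = 7.46
Summing: -0.78 km east, 7.46 km north → (-0.78, 7.46).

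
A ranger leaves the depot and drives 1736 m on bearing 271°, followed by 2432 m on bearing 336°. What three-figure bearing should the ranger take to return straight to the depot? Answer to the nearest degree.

130°

Leg 1 (271°, 1736 m): east 1736 sin 271° = -1735.74, north 1736 cos 271° = 30.30
Leg 2 (336°, 2432 m): east 2432 sin 336° = -989.18, north 2432 cos 336° = 2221.74
Net displacement: -2724.92 east, 2252.04 north. Direction back to start is (2724.92, -2252.04): bearing = atan2(2724.92, -2252.04) mod 360° = 129.57° ≈ 130°.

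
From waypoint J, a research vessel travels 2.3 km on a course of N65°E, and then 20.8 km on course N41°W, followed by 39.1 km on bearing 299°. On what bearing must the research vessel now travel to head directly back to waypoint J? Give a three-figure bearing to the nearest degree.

Leg 1 (N65°E, 2.3 km): east 2.3 sin 65° = 2.08, north 2.3 cos 65° = 0.97
Leg 2 (N41°W, 20.8 km): east 20.8 sin 319° = -13.65, north 20.8 cos 319° = 15.70
Leg 3 (299°, 39.1 km): east 39.1 sin 299° = -34.20, north 39.1 cos 299° = 18.96
Net displacement: -45.76 east, 35.63 north. Direction back to start is (45.76, -35.63): bearing = atan2(45.76, -35.63) mod 360° = 127.90° ≈ 128°.

128°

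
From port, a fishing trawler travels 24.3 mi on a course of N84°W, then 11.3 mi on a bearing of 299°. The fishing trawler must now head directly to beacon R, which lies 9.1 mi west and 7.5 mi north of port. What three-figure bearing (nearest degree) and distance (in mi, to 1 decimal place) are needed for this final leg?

Leg 1 (N84°W, 24.3 mi): east 24.3 sin 276° = -24.17, north 24.3 cos 276° = 2.54
Leg 2 (299°, 11.3 mi): east 11.3 sin 299° = -9.88, north 11.3 cos 299° = 5.48
Current position: (-34.05, 8.02). Target: (-9.1, 7.5). Remaining: Δeast = 24.95, Δnorth = -0.52.
Bearing = atan2(24.95, -0.52) mod 360° = 91.19°; distance = √((24.95)² + (-0.52)²) = 24.955 mi.

091°, 25.0 mi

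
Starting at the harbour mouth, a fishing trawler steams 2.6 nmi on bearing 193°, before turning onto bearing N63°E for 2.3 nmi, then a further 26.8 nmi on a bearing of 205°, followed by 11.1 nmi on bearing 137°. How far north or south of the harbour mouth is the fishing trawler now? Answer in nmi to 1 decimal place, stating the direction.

33.9 nmi south

Leg 1 (193°, 2.6 nmi): east 2.6 sin 193° = -0.58, north 2.6 cos 193° = -2.53
Leg 2 (N63°E, 2.3 nmi): east 2.3 sin 63° = 2.05, north 2.3 cos 63° = 1.04
Leg 3 (205°, 26.8 nmi): east 26.8 sin 205° = -11.33, north 26.8 cos 205° = -24.29
Leg 4 (137°, 11.1 nmi): east 11.1 sin 137° = 7.57, north 11.1 cos 137° = -8.12
Net north component: -33.90 nmi.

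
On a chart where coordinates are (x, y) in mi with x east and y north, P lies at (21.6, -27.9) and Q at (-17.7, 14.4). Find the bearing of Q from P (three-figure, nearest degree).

317°

Δeast = -17.7 − 21.6 = -39.30; Δnorth = 14.4 − -27.9 = 42.30.
Bearing = atan2(Δeast, Δnorth) mod 360° = 317.11° ≈ 317°.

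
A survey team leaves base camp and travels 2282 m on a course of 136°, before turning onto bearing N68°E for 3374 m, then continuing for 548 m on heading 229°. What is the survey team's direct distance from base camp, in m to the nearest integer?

4363 m

Leg 1 (136°, 2282 m): east 2282 sin 136° = 1585.21, north 2282 cos 136° = -1641.53
Leg 2 (N68°E, 3374 m): east 3374 sin 68° = 3128.32, north 3374 cos 68° = 1263.92
Leg 3 (229°, 548 m): east 548 sin 229° = -413.58, north 548 cos 229° = -359.52
Net: 4299.95 east, -737.13 north. Distance = √((4299.95)² + (-737.13)²) = 4362.673 m.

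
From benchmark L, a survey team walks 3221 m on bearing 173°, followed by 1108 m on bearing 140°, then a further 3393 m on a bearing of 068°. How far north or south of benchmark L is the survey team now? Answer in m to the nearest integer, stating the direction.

Leg 1 (173°, 3221 m): east 3221 sin 173° = 392.54, north 3221 cos 173° = -3196.99
Leg 2 (140°, 1108 m): east 1108 sin 140° = 712.21, north 1108 cos 140° = -848.78
Leg 3 (068°, 3393 m): east 3393 sin 68° = 3145.93, north 3393 cos 68° = 1271.04
Net north component: -2774.73 m.

2775 m south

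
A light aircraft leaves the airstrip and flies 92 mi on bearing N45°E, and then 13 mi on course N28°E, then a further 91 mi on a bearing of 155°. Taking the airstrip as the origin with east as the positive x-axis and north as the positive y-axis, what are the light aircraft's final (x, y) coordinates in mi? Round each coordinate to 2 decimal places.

Leg 1 (N45°E, 92 mi): east 92 sin 45° = 65.05, north 92 cos 45° = 65.05
Leg 2 (N28°E, 13 mi): east 13 sin 28° = 6.10, north 13 cos 28° = 11.48
Leg 3 (155°, 91 mi): east 91 sin 155° = 38.46, north 91 cos 155° = -82.47
Summing: 109.62 mi east, -5.94 mi north → (109.62, -5.94).

(109.62, -5.94)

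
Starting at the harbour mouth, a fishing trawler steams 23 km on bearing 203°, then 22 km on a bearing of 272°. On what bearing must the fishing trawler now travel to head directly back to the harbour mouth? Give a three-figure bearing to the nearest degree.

057°

Leg 1 (203°, 23 km): east 23 sin 203° = -8.99, north 23 cos 203° = -21.17
Leg 2 (272°, 22 km): east 22 sin 272° = -21.99, north 22 cos 272° = 0.77
Net displacement: -30.97 east, -20.40 north. Direction back to start is (30.97, 20.40): bearing = atan2(30.97, 20.40) mod 360° = 56.62° ≈ 057°.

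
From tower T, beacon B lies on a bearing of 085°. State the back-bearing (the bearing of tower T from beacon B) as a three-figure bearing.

265°

Back-bearing = 085° + 180° = 265°.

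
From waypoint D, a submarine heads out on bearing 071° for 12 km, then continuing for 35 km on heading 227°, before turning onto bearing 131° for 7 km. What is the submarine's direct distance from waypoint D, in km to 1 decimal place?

26.1 km

Leg 1 (071°, 12 km): east 12 sin 71° = 11.35, north 12 cos 71° = 3.91
Leg 2 (227°, 35 km): east 35 sin 227° = -25.60, north 35 cos 227° = -23.87
Leg 3 (131°, 7 km): east 7 sin 131° = 5.28, north 7 cos 131° = -4.59
Net: -8.97 east, -24.56 north. Distance = √((-8.97)² + (-24.56)²) = 26.142 km.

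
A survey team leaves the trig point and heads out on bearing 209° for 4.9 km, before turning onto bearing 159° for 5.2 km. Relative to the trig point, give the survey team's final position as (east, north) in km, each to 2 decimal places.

(-0.51, -9.14)

Leg 1 (209°, 4.9 km): east 4.9 sin 209° = -2.38, north 4.9 cos 209° = -4.29
Leg 2 (159°, 5.2 km): east 5.2 sin 159° = 1.86, north 5.2 cos 159° = -4.85
Summing: -0.51 km east, -9.14 km north → (-0.51, -9.14).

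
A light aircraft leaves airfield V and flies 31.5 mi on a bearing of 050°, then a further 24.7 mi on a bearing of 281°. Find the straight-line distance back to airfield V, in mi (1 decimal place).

25.0 mi

Leg 1 (050°, 31.5 mi): east 31.5 sin 50° = 24.13, north 31.5 cos 50° = 20.25
Leg 2 (281°, 24.7 mi): east 24.7 sin 281° = -24.25, north 24.7 cos 281° = 4.71
Net: -0.12 east, 24.96 north. Distance = √((-0.12)² + (24.96)²) = 24.961 mi.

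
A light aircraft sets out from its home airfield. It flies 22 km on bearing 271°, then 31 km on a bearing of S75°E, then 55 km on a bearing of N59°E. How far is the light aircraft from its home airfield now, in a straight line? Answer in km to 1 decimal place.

Leg 1 (271°, 22 km): east 22 sin 271° = -22.00, north 22 cos 271° = 0.38
Leg 2 (S75°E, 31 km): east 31 sin 105° = 29.94, north 31 cos 105° = -8.02
Leg 3 (N59°E, 55 km): east 55 sin 59° = 47.14, north 55 cos 59° = 28.33
Net: 55.09 east, 20.69 north. Distance = √((55.09)² + (20.69)²) = 58.847 km.

58.8 km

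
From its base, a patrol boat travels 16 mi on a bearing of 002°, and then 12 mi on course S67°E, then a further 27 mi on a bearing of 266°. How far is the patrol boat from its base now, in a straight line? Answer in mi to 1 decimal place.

18.0 mi

Leg 1 (002°, 16 mi): east 16 sin 2° = 0.56, north 16 cos 2° = 15.99
Leg 2 (S67°E, 12 mi): east 12 sin 113° = 11.05, north 12 cos 113° = -4.69
Leg 3 (266°, 27 mi): east 27 sin 266° = -26.93, north 27 cos 266° = -1.88
Net: -15.33 east, 9.42 north. Distance = √((-15.33)² + (9.42)²) = 17.992 mi.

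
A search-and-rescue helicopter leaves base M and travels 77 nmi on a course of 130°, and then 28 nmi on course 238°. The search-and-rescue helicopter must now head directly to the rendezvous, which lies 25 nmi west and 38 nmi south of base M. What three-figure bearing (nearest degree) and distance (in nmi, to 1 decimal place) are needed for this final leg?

294°, 65.7 nmi

Leg 1 (130°, 77 nmi): east 77 sin 130° = 58.99, north 77 cos 130° = -49.49
Leg 2 (238°, 28 nmi): east 28 sin 238° = -23.75, north 28 cos 238° = -14.84
Current position: (35.24, -64.33). Target: (-25, -38). Remaining: Δeast = -60.24, Δnorth = 26.33.
Bearing = atan2(-60.24, 26.33) mod 360° = 293.61°; distance = √((-60.24)² + (26.33)²) = 65.744 nmi.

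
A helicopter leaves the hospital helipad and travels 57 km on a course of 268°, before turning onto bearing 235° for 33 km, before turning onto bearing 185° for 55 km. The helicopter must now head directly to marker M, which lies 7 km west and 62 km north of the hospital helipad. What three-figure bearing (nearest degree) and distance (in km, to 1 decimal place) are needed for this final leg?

Leg 1 (268°, 57 km): east 57 sin 268° = -56.97, north 57 cos 268° = -1.99
Leg 2 (235°, 33 km): east 33 sin 235° = -27.03, north 33 cos 235° = -18.93
Leg 3 (185°, 55 km): east 55 sin 185° = -4.79, north 55 cos 185° = -54.79
Current position: (-88.79, -75.71). Target: (-7, 62). Remaining: Δeast = 81.79, Δnorth = 137.71.
Bearing = atan2(81.79, 137.71) mod 360° = 30.71°; distance = √((81.79)² + (137.71)²) = 160.166 km.

031°, 160.2 km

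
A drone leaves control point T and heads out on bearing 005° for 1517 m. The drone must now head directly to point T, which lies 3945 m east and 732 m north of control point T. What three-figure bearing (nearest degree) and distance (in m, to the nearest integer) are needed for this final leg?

Leg 1 (005°, 1517 m): east 1517 sin 5° = 132.22, north 1517 cos 5° = 1511.23
Current position: (132.22, 1511.23). Target: (3945, 732). Remaining: Δeast = 3812.78, Δnorth = -779.23.
Bearing = atan2(3812.78, -779.23) mod 360° = 101.55°; distance = √((3812.78)² + (-779.23)²) = 3891.596 m.

102°, 3892 m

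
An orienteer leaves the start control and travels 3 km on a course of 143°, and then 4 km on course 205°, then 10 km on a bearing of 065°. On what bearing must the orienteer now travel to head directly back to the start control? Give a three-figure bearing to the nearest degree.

281°

Leg 1 (143°, 3 km): east 3 sin 143° = 1.81, north 3 cos 143° = -2.40
Leg 2 (205°, 4 km): east 4 sin 205° = -1.69, north 4 cos 205° = -3.63
Leg 3 (065°, 10 km): east 10 sin 65° = 9.06, north 10 cos 65° = 4.23
Net displacement: 9.18 east, -1.79 north. Direction back to start is (-9.18, 1.79): bearing = atan2(-9.18, 1.79) mod 360° = 281.07° ≈ 281°.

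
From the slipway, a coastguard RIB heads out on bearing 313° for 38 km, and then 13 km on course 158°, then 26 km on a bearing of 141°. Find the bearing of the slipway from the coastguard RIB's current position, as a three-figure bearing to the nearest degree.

046°

Leg 1 (313°, 38 km): east 38 sin 313° = -27.79, north 38 cos 313° = 25.92
Leg 2 (158°, 13 km): east 13 sin 158° = 4.87, north 13 cos 158° = -12.05
Leg 3 (141°, 26 km): east 26 sin 141° = 16.36, north 26 cos 141° = -20.21
Net displacement: -6.56 east, -6.34 north. Direction back to start is (6.56, 6.34): bearing = atan2(6.56, 6.34) mod 360° = 45.96° ≈ 046°.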